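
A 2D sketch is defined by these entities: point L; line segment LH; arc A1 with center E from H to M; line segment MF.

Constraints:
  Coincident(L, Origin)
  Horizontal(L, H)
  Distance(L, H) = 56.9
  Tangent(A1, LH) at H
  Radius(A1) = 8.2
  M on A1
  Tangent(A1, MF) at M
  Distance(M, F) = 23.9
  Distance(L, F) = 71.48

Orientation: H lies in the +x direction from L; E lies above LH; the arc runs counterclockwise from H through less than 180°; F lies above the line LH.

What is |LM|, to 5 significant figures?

65.663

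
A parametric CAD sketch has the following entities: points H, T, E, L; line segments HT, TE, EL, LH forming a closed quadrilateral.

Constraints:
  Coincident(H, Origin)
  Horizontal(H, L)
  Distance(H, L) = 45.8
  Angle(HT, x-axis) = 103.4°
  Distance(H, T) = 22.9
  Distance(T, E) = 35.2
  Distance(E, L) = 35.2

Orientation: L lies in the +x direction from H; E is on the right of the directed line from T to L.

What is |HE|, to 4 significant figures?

14.47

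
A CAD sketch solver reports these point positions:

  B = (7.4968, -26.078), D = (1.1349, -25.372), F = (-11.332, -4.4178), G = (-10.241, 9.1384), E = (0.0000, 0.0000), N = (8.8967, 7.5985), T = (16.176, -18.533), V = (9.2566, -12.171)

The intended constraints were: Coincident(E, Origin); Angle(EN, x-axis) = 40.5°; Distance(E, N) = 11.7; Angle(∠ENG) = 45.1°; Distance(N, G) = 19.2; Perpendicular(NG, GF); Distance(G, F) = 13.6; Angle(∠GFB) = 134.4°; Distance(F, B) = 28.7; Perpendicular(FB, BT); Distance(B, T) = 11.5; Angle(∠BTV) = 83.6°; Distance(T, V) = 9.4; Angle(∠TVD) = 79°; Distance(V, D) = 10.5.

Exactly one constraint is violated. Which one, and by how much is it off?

Distance(V, D) = 10.5 — off by 5.00.

E = (0.00, 0.00) ✓; EN at 40.50° ✓; |EN| = 11.70 ✓; ∠ENG = 45.10° ✓; |NG| = 19.20 ✓; ∠(NG, GF) = 90.00° ✓; |GF| = 13.60 ✓; ∠GFB = 134.4° ✓; |FB| = 28.70 ✓; ∠(FB, BT) = 90.00° ✓; |BT| = 11.50 ✓; ∠BTV = 83.60° ✓; |TV| = 9.400 ✓; ∠TVD = 79.00° ✓; |VD| = 15.50 ✗.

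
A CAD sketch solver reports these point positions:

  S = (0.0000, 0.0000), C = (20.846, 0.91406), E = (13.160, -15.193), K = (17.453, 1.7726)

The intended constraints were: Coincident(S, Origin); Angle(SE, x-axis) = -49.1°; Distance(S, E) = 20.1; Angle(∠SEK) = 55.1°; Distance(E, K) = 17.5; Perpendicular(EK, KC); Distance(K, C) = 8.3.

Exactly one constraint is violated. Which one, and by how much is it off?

Distance(K, C) = 8.3 — off by 4.80.

S = (0.00, 0.00) ✓; SE at -49.10° ✓; |SE| = 20.10 ✓; ∠SEK = 55.10° ✓; |EK| = 17.50 ✓; ∠(EK, KC) = 90.00° ✓; |KC| = 3.500 ✗.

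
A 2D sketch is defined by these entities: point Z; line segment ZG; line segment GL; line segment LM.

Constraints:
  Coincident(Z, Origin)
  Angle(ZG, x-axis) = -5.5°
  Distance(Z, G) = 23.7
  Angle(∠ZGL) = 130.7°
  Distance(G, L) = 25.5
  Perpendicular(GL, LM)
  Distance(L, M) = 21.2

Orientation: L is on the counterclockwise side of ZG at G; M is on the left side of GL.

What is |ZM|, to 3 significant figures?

41.1

Z is at the origin; ZG runs at -5.5° with length 23.7, so G = 23.7·(cos -5.5°, sin -5.5°) = (23.6, -2.27). ∠ZGL = 130.7°, so GL runs at -5.5° + (180° − 130.7°) = 43.8° from the x-axis; with |GL| = 25.5, L = G + 25.5·(cos 43.8°, sin 43.8°) = (42.0, 15.4). GL is perpendicular to LM; with |LM| = 21.2 on the left of GL, M = L + 21.2·(-0.692, 0.722) = (27.3, 30.7). Then |ZM| = |M − Z| = 41.1.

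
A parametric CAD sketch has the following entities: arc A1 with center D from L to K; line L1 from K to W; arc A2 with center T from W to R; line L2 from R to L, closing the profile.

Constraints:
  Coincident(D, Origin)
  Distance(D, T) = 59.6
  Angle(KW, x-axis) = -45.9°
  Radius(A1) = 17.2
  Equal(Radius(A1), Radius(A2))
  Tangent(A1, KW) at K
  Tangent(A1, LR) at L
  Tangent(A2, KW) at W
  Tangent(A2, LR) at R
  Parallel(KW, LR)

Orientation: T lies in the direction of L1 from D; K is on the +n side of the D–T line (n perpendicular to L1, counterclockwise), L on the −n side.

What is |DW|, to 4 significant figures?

62.03

The slot axis is L1's direction at -45.9°, so u = (cos -45.9°, sin -45.9°) = (0.6959, -0.7181) and n = (−sin -45.9°, cos -45.9°) = (0.7181, 0.6959). D is at the origin and T lies 59.6 along u from D, so T = 59.6·u = (41.48, -42.80). Tangency of A1 to both parallel lines with radius 17.2 puts K and L at D ± 17.2·n: K = (12.35, 11.97), L = (-12.35, -11.97). Equal radii place W and R the same way about T: W = T + 17.2·n = (53.83, -30.83), R = T − 17.2·n = (29.12, -54.77). Then |DW| = |W − D| = 62.03.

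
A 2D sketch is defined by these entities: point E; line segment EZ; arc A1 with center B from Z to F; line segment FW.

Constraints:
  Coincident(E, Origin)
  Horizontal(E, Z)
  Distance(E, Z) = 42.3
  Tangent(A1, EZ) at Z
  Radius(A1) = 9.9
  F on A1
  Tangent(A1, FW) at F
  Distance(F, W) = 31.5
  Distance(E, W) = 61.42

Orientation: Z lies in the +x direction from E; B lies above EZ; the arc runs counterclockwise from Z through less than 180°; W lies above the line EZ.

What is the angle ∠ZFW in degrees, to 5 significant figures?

127.73°

Checks: |BF| = 9.900 ✓; ∠(BF, FW) = 90.00° ✓; |FW| = 31.50 ✓; |EW| = 61.42 ✓.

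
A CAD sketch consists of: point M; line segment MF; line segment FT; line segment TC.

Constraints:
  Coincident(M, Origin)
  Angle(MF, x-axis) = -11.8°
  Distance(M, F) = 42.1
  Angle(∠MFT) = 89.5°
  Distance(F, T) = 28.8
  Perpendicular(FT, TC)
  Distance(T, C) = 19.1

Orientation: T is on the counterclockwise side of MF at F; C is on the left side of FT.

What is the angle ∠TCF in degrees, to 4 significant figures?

56.45°

M is at the origin; MF runs at -11.8° with length 42.1, so F = 42.1·(cos -11.8°, sin -11.8°) = (41.21, -8.609). ∠MFT = 89.5°, so FT runs at -11.8° + (180° − 89.5°) = 78.70° from the x-axis; with |FT| = 28.8, T = F + 28.8·(cos 78.70°, sin 78.70°) = (46.85, 19.63). The perpendicularity gives TC at right angles to FT; with |TC| = 19.1 on the left of FT, C = T + 19.1·(-0.9806, 0.1959) = (28.12, 23.37). Then cos ∠TCF = CT·CF / (|CT||CF|), giving 56.45°.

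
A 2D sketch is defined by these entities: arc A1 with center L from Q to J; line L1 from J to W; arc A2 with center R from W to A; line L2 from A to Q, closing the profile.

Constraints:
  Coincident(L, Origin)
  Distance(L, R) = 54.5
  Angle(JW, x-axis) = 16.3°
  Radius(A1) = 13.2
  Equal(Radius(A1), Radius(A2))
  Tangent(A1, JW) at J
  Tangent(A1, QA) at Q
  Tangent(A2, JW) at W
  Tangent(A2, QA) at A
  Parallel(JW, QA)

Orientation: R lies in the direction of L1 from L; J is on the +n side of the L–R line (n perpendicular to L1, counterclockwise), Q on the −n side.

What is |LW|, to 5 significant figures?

56.076

The slot axis is L1's direction at 16.3°, so u = (cos 16.3°, sin 16.3°) = (0.95981, 0.28067) and n = (−sin 16.3°, cos 16.3°) = (-0.28067, 0.95981). L is at the origin and R lies 54.5 along u from L, so R = 54.5·u = (52.309, 15.296). Tangency of A1 to both parallel lines with radius 13.2 puts J and Q at L ± 13.2·n: J = (-3.7048, 12.669), Q = (3.7048, -12.669). Equal radii place W and A the same way about R: W = R + 13.2·n = (48.605, 27.966), A = R − 13.2·n = (56.014, 2.6269). Then |LW| = |W − L| = 56.076.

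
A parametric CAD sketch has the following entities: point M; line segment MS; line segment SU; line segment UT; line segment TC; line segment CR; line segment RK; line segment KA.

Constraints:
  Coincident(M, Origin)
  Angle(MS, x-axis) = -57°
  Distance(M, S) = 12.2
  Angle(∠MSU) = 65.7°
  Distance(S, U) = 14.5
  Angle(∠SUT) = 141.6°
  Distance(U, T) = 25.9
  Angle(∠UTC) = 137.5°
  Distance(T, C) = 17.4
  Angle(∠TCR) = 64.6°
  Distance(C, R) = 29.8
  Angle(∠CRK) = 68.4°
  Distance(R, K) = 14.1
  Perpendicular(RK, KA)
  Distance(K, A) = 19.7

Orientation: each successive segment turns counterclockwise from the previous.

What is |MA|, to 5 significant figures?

31.771

M is at the origin; MS runs at -57.0° with length 12.2, so S = (6.6446, -10.232). ∠MSU = 65.7° gives SU at 57.300° from the x-axis; with |SU| = 14.5, U = (14.478, 1.9701). ∠SUT = 141.6° gives UT at 95.700° from the x-axis; with |UT| = 25.9, T = (11.906, 27.742). ∠UTC = 137.5° gives TC at 138.20° from the x-axis; with |TC| = 17.4, C = (-1.0656, 39.340). ∠TCR = 64.6° gives CR at -106.40° from the x-axis; with |CR| = 29.8, R = (-9.4794, 10.752). ∠CRK = 68.4° gives RK at 5.2000° from the x-axis; with |RK| = 14.1, K = (4.5626, 12.030). RK ⟂ KA, so KA runs at 95.200°; with |KA| = 19.7, A = (2.7771, 31.649). Then |MA| = |A − M| = 31.771.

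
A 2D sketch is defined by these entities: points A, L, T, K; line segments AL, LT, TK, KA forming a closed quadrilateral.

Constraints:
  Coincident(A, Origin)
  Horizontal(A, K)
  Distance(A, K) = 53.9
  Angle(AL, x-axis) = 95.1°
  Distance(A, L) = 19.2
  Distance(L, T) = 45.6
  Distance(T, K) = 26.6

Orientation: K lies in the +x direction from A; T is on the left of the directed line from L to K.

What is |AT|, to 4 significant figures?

50.00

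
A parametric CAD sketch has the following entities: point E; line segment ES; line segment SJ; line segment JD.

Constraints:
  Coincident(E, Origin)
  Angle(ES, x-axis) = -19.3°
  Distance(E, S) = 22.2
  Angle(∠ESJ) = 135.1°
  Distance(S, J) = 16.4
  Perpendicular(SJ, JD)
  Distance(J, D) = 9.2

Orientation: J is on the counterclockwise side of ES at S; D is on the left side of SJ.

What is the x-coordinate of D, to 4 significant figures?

31.77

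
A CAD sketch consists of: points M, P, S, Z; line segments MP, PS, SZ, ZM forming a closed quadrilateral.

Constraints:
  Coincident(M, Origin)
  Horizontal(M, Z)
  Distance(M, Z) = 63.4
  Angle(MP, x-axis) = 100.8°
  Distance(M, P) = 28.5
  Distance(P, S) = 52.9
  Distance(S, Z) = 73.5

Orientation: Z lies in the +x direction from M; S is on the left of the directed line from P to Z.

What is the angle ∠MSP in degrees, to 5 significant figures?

18.528°

M is at the origin; M and Z share the same y with |MZ| = 63.4 and Z in +x, so Z = (63.4, 0). MP runs at 100.8° with |MP| = 28.5, so P = (-5.3404, 27.995). S is determined by |PS| = 52.9 and |SZ| = 73.5 together: it lies at the intersection of circle(P, 52.9) and circle(Z, 73.5). With |PZ| = 74.222, the foot of the radical line on PZ is 19.570 from P and the perpendicular offset is √(52.9² − 19.570²) = 49.147. Taking the left-of-PZ solution: S = (31.322, 66.130).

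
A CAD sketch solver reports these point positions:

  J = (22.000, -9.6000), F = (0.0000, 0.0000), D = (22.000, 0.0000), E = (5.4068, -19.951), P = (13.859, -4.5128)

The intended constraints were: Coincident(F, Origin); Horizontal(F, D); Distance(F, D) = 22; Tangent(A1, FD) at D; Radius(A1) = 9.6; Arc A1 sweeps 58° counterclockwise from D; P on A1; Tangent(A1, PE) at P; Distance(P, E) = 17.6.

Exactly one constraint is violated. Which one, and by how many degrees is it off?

Tangent(A1, PE) at P — off by 3.30°.

F = (0.00, 0.00) ✓; F.y = 0.00, D.y = 0.00 ✓; |FD| = 22.00 ✓; ∠(JD, DF) = 90.00° ✓; |JD| = 9.600 ✓; bearing(J→P) − bearing(J→D) = 58.00° ✓; |JP| = 9.600 ✓; ∠(JP, PE) = 86.70° ✗; |PE| = 17.60 ✓.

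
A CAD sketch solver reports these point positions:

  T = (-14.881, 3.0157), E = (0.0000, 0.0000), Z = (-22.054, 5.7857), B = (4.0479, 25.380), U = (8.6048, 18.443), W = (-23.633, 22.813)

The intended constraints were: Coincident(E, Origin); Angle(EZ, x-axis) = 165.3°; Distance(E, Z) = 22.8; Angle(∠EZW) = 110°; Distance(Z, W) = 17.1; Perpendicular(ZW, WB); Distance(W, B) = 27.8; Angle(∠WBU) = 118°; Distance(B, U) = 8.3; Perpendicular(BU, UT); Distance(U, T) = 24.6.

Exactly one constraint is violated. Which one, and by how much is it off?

Distance(U, T) = 24.6 — off by 3.50.

E = (0.00, 0.00) ✓; EZ at 165.3° ✓; |EZ| = 22.80 ✓; ∠EZW = 110.0° ✓; |ZW| = 17.10 ✓; ∠(ZW, WB) = 90.00° ✓; |WB| = 27.80 ✓; ∠WBU = 118.0° ✓; |BU| = 8.300 ✓; ∠(BU, UT) = 90.00° ✓; |UT| = 28.10 ✗.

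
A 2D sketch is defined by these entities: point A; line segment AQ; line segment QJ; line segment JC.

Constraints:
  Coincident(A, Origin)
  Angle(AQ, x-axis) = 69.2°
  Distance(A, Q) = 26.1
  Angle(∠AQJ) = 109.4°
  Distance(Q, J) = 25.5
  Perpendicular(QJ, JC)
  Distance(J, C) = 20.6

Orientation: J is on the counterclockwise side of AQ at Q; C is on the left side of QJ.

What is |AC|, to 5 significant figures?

34.405

∠AQJ = 109.4°, so QJ runs at 69.2° + (180° − 109.4°) = 139.80° from the x-axis; with |QJ| = 25.5, J = Q + 25.5·(cos 139.80°, sin 139.80°) = (-10.209, 40.858). The perpendicularity gives JC at right angles to QJ; with |JC| = 20.6 on the left of QJ, C = J + 20.6·(-0.64546, -0.76380) = (-23.505, 25.124). Then |AC| = |C − A| = 34.405.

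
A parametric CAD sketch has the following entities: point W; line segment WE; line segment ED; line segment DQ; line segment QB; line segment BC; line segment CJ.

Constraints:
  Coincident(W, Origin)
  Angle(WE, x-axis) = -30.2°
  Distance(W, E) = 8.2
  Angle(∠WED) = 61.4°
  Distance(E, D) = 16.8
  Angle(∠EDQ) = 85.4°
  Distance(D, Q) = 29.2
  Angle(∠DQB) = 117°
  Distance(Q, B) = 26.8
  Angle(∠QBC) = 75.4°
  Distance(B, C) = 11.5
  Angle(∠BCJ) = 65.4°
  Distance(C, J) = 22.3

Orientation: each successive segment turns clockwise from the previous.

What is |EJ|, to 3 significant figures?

35.7

W is at the origin; WE runs at -30.2° with length 8.2, so E = (7.09, -4.12). ∠WED = 61.4° gives ED at -149° from the x-axis; with |ED| = 16.8, D = (-7.28, -12.8). ∠EDQ = 85.4° gives DQ at 117° from the x-axis; with |DQ| = 29.2, Q = (-20.4, 13.3). ∠DQB = 117.0° gives QB at 53.6° from the x-axis; with |QB| = 26.8, B = (-4.45, 34.9). ∠QBC = 75.4° gives BC at -51.0° from the x-axis; with |BC| = 11.5, C = (2.78, 25.9). ∠BCJ = 65.4° gives CJ at -166° from the x-axis; with |CJ| = 22.3, J = (-18.8, 20.4). Then |EJ| = |J − E| = 35.7.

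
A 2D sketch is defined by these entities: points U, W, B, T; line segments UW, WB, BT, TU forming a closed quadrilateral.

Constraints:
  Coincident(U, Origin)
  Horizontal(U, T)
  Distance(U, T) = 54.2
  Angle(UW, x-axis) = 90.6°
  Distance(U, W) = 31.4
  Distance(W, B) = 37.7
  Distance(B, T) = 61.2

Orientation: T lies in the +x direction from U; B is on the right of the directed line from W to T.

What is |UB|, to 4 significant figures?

8.854

Checks: |WB| = 37.70 ✓; |BT| = 61.20 ✓.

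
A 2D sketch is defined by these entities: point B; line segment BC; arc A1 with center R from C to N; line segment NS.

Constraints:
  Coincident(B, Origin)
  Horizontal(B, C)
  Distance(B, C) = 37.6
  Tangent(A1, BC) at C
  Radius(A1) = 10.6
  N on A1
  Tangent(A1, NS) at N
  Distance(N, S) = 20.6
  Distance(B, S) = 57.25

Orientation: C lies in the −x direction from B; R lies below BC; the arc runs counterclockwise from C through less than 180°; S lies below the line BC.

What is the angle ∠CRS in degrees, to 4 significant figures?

153.6°

Checks: |RN| = 10.60 ✓; ∠(RN, NS) = 90.00° ✓; |NS| = 20.60 ✓; |BS| = 57.25 ✓.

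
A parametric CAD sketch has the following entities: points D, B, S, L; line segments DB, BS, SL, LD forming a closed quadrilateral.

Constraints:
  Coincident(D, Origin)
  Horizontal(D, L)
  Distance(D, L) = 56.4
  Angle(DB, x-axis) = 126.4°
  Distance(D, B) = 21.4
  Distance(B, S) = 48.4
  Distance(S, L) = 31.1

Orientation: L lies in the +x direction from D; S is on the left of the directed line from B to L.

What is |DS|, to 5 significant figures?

42.137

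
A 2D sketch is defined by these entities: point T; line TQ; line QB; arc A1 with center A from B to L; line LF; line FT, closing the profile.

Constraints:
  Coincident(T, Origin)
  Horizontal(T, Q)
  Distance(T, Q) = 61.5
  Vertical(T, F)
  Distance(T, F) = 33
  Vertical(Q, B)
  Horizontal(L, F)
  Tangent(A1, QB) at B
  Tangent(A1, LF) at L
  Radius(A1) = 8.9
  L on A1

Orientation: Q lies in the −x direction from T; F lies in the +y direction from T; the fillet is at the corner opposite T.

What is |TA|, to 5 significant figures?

57.858

T is at the origin; TQ is horizontal with |TQ| = 61.5 and Q on the −x side, so Q = (-61.500, 0.0000). TF is vertical with |TF| = 33.0 and F on the +y side, so F = (0.0000, 33.000). The virtual corner opposite T is at (-61.500, 33.000). Tangency of A1 to QB means the radius AB is perpendicular to QB and tangency of A1 to LF means the radius AL is perpendicular to LF, with radius 8.9, so the center A sits 8.9 in from both sides at A = (-52.600, 24.100). Then |TA| = |A − T| = 57.858.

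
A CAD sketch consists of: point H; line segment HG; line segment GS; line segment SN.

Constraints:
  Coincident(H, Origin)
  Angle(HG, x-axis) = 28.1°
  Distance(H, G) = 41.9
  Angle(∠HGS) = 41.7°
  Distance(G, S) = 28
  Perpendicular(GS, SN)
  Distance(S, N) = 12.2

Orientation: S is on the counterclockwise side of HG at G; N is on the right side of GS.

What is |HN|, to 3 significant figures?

40.2

H is at the origin; HG runs at 28.1° with length 41.9, so G = 41.9·(cos 28.1°, sin 28.1°) = (37.0, 19.7). ∠HGS = 41.7°, so GS runs at 28.1° + (180° − 41.7°) = 166° from the x-axis; with |GS| = 28.0, S = G + 28.0·(cos 166°, sin 166°) = (9.75, 26.3). The perpendicularity gives SN at right angles to GS; with |SN| = 12.2 on the right of GS, N = S + 12.2·(0.235, 0.972) = (12.6, 38.2). Then |HN| = |N − H| = 40.2.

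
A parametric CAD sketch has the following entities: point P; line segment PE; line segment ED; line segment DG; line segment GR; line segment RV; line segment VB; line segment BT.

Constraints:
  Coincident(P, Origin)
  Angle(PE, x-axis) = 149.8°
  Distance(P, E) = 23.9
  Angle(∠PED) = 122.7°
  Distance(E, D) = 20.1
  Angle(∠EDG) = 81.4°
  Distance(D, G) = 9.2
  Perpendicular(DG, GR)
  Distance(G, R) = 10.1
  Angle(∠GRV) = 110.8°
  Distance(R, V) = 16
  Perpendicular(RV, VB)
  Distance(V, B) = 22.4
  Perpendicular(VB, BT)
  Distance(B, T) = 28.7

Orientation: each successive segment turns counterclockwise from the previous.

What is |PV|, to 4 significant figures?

33.57

P is at the origin; PE runs at 149.8° with length 23.9, so E = (-20.66, 12.02). ∠PED = 122.7° gives ED at -152.9° from the x-axis; with |ED| = 20.1, D = (-38.55, 2.866). ∠EDG = 81.4° gives DG at -54.30° from the x-axis; with |DG| = 9.2, G = (-33.18, -4.605). The perpendicularity gives GR at right angles to DG, so GR runs at 35.70°; with |GR| = 10.1, R = (-24.98, 1.288). ∠GRV = 110.8° gives RV at 104.9° from the x-axis; with |RV| = 16.0, V = (-29.09, 16.75). Then |PV| = |V − P| = 33.57.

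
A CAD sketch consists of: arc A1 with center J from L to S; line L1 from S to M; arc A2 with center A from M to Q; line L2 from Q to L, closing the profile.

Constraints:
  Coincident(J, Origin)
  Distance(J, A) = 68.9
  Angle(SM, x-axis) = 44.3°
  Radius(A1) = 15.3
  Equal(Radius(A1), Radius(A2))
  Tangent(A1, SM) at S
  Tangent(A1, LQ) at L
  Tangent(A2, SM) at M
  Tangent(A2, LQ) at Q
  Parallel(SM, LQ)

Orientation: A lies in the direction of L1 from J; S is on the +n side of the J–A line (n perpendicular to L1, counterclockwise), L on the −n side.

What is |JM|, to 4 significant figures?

70.58

Tangency of A1 to both parallel lines with radius 15.3 puts S and L at J ± 15.3·n: S = (-10.69, 10.95), L = (10.69, -10.95). Equal radii place M and Q the same way about A: M = A + 15.3·n = (38.63, 59.07), Q = A − 15.3·n = (60.00, 37.17). Then |JM| = |M − J| = 70.58.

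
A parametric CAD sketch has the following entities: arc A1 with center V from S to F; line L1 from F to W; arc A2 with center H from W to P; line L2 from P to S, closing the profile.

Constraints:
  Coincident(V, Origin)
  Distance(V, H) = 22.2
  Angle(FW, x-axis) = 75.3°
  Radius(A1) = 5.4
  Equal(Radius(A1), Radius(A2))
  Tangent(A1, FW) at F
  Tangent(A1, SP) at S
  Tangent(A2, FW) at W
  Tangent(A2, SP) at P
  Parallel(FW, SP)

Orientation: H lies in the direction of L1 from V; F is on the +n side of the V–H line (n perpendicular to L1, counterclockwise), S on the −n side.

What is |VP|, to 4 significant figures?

22.85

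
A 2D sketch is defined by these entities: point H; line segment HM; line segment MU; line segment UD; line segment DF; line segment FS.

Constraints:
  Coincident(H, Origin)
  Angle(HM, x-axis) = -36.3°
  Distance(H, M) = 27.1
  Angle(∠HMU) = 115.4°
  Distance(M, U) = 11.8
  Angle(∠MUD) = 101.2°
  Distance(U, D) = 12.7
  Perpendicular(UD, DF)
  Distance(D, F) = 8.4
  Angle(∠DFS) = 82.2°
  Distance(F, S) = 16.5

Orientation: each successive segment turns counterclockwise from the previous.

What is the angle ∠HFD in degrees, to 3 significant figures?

161°

H is at the origin; HM runs at -36.3° with length 27.1, so M = (21.8, -16.0). ∠HMU = 115.4° gives MU at 28.3° from the x-axis; with |MU| = 11.8, U = (32.2, -10.4). ∠MUD = 101.2° gives UD at 107° from the x-axis; with |UD| = 12.7, D = (28.5, 1.69). The perpendicularity gives DF at right angles to UD, so DF runs at -163°; with |DF| = 8.4, F = (20.5, -0.781). Then cos ∠HFD = FH·FD / (|FH||FD|), giving 161°.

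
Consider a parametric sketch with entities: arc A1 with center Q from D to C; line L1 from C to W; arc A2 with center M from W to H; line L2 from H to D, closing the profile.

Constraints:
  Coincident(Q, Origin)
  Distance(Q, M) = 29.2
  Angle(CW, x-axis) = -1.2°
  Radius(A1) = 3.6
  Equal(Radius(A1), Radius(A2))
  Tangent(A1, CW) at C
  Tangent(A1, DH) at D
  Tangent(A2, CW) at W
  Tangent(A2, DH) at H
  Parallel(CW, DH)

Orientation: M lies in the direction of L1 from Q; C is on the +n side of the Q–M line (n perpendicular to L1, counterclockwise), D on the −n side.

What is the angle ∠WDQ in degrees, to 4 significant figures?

76.15°

The slot axis is L1's direction at -1.2°, so u = (cos -1.2°, sin -1.2°) = (0.9998, -0.02094) and n = (−sin -1.2°, cos -1.2°) = (0.02094, 0.9998). Q is at the origin and M lies 29.2 along u from Q, so M = 29.2·u = (29.19, -0.6115). Tangency of A1 to both parallel lines with radius 3.6 puts C and D at Q ± 3.6·n: C = (0.07539, 3.599), D = (-0.07539, -3.599). Equal radii place W and H the same way about M: W = M + 3.6·n = (29.27, 2.988), H = M − 3.6·n = (29.12, -4.211). Then cos ∠WDQ = DW·DQ / (|DW||DQ|), giving 76.15°.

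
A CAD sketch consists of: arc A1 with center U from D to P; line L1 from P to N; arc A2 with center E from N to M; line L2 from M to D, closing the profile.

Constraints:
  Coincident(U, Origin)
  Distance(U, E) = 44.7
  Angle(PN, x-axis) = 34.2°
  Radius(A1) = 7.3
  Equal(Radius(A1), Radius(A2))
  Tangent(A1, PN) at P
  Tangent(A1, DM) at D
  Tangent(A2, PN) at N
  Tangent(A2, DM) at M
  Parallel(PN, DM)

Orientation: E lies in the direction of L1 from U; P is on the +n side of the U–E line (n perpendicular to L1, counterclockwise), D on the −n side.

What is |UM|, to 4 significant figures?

45.29

The slot axis is L1's direction at 34.2°, so u = (cos 34.2°, sin 34.2°) = (0.8271, 0.5621) and n = (−sin 34.2°, cos 34.2°) = (-0.5621, 0.8271). U is at the origin and E lies 44.7 along u from U, so E = 44.7·u = (36.97, 25.13). Tangency of A1 to both parallel lines with radius 7.3 puts P and D at U ± 7.3·n: P = (-4.103, 6.038), D = (4.103, -6.038). Equal radii place N and M the same way about E: N = E + 7.3·n = (32.87, 31.16), M = E − 7.3·n = (41.07, 19.09). Then |UM| = |M − U| = 45.29.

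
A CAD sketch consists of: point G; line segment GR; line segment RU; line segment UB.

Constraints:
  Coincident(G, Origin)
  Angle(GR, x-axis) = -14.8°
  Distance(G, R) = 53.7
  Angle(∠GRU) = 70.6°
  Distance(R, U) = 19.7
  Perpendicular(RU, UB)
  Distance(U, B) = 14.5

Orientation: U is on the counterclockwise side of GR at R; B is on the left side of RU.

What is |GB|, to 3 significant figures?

36.2

G is at the origin; GR runs at -14.8° with length 53.7, so R = 53.7·(cos -14.8°, sin -14.8°) = (51.9, -13.7). ∠GRU = 70.6°, so RU runs at -14.8° + (180° − 70.6°) = 94.6° from the x-axis; with |RU| = 19.7, U = R + 19.7·(cos 94.6°, sin 94.6°) = (50.3, 5.92). The perpendicularity gives UB at right angles to RU; with |UB| = 14.5 on the left of RU, B = U + 14.5·(-0.997, -0.0802) = (35.9, 4.76). Then |GB| = |B − G| = 36.2.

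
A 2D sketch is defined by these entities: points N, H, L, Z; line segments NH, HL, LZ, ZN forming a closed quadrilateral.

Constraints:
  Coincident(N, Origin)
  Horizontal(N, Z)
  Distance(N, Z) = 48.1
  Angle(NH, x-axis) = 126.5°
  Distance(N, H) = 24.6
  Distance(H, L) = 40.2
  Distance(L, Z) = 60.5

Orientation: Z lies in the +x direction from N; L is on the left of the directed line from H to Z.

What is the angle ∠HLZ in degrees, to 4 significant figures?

78.74°

N is at the origin; NZ is horizontal with |NZ| = 48.1 and Z in +x, so Z = (48.1, 0). NH runs at 126.5° with |NH| = 24.6, so H = (-14.63, 19.77). L is determined by |HL| = 40.2 and |LZ| = 60.5 together: it lies at the intersection of circle(H, 40.2) and circle(Z, 60.5). With |HZ| = 65.78, the foot of the radical line on HZ is 17.35 from H and the perpendicular offset is √(40.2² − 17.35²) = 36.26. Taking the left-of-HZ solution: L = (12.82, 49.15).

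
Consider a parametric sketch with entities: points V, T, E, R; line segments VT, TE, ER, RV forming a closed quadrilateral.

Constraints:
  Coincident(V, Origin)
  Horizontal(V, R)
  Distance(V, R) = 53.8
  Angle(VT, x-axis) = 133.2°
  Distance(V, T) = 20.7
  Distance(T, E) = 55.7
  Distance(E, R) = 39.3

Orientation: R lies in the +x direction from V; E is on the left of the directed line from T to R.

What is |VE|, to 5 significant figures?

51.863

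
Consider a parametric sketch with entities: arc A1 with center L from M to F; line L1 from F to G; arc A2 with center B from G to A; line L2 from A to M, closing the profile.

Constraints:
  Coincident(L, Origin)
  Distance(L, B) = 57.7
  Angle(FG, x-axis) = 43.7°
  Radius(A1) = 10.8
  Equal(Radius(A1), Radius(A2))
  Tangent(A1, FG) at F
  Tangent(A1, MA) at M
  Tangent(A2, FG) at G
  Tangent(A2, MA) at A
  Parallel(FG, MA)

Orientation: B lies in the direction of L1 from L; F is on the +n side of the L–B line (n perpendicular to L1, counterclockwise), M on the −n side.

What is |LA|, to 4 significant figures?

58.70

The slot axis is L1's direction at 43.7°, so u = (cos 43.7°, sin 43.7°) = (0.7230, 0.6909) and n = (−sin 43.7°, cos 43.7°) = (-0.6909, 0.7230). L is at the origin and B lies 57.7 along u from L, so B = 57.7·u = (41.72, 39.86). Tangency of A1 to both parallel lines with radius 10.8 puts F and M at L ± 10.8·n: F = (-7.462, 7.808), M = (7.462, -7.808). Equal radii place G and A the same way about B: G = B + 10.8·n = (34.25, 47.67), A = B − 10.8·n = (49.18, 32.06). Then |LA| = |A − L| = 58.70.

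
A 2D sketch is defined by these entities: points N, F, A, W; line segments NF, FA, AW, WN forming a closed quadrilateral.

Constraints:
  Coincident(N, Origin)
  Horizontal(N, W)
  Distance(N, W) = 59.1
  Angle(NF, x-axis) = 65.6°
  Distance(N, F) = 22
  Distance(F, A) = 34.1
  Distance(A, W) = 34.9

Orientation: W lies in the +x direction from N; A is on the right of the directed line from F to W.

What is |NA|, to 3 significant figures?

27.4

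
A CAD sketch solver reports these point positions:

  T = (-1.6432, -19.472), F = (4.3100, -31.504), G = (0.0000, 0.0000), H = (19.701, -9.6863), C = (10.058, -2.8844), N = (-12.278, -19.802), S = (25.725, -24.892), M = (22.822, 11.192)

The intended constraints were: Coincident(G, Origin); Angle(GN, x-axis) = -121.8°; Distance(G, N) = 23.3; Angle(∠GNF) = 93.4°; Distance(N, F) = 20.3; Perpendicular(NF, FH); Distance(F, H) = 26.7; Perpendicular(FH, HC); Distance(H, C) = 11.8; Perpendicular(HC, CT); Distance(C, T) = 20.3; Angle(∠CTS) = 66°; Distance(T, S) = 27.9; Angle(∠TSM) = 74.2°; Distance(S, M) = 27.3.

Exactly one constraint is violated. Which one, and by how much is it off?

Distance(S, M) = 27.3 — off by 8.90.

G = (0.00, 0.00) ✓; GN at -121.8° ✓; |GN| = 23.30 ✓; ∠GNF = 93.40° ✓; |NF| = 20.30 ✓; ∠(NF, FH) = 90.00° ✓; |FH| = 26.70 ✓; ∠(FH, HC) = 90.00° ✓; |HC| = 11.80 ✓; ∠(HC, CT) = 90.00° ✓; |CT| = 20.30 ✓; ∠CTS = 66.00° ✓; |TS| = 27.90 ✓; ∠TSM = 74.20° ✓; |SM| = 36.20 ✗.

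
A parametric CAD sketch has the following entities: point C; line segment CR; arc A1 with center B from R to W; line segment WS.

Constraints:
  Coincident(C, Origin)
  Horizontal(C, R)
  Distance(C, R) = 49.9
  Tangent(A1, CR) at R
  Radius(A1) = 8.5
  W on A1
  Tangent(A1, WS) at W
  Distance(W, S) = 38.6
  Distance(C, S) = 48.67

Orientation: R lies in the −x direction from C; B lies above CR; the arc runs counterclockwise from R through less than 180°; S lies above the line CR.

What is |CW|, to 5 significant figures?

42.405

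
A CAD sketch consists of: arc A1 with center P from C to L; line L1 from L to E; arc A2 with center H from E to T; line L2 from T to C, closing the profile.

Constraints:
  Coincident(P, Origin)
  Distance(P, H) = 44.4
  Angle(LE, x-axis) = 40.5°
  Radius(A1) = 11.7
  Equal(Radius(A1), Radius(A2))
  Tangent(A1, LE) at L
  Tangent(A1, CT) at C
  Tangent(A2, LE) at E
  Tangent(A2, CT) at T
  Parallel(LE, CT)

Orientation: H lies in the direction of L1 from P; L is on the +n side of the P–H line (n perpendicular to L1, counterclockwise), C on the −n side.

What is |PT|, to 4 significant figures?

45.92

The slot axis is L1's direction at 40.5°, so u = (cos 40.5°, sin 40.5°) = (0.7604, 0.6494) and n = (−sin 40.5°, cos 40.5°) = (-0.6494, 0.7604). P is at the origin and H lies 44.4 along u from P, so H = 44.4·u = (33.76, 28.84). Tangency of A1 to both parallel lines with radius 11.7 puts L and C at P ± 11.7·n: L = (-7.599, 8.897), C = (7.599, -8.897). Equal radii place E and T the same way about H: E = H + 11.7·n = (26.16, 37.73), T = H − 11.7·n = (41.36, 19.94). Then |PT| = |T − P| = 45.92.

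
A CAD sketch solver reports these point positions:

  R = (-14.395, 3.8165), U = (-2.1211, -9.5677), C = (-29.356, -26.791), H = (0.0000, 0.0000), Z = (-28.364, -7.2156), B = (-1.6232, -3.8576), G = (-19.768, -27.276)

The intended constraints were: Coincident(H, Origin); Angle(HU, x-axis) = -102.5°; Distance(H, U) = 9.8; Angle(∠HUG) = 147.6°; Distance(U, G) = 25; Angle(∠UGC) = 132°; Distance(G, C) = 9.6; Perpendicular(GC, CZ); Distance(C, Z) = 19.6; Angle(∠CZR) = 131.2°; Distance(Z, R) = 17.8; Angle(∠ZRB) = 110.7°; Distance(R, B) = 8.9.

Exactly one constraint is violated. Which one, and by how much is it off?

Distance(R, B) = 8.9 — off by 6.00.

H = (0.00, 0.00) ✓; HU at -102.5° ✓; |HU| = 9.800 ✓; ∠HUG = 147.6° ✓; |UG| = 25.00 ✓; ∠UGC = 132.0° ✓; |GC| = 9.600 ✓; ∠(GC, CZ) = 90.01° ✓; |CZ| = 19.60 ✓; ∠CZR = 131.2° ✓; |ZR| = 17.80 ✓; ∠ZRB = 110.7° ✓; |RB| = 14.90 ✗.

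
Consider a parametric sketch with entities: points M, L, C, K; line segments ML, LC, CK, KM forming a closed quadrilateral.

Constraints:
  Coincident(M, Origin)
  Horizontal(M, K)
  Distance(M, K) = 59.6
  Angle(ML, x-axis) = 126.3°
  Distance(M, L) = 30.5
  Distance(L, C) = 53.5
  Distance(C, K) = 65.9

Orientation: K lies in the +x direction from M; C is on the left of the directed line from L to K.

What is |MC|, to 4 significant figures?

61.53

M is at the origin; M and K share the same y with |MK| = 59.6 and K in +x, so K = (59.6, 0). ML runs at 126.3° with |ML| = 30.5, so L = (-18.06, 24.58). C is determined by |LC| = 53.5 and |CK| = 65.9 together: it lies at the intersection of circle(L, 53.5) and circle(K, 65.9). With |LK| = 81.45, the foot of the radical line on LK is 31.64 from L and the perpendicular offset is √(53.5² − 31.64²) = 43.14. Taking the left-of-LK solution: C = (25.13, 56.16).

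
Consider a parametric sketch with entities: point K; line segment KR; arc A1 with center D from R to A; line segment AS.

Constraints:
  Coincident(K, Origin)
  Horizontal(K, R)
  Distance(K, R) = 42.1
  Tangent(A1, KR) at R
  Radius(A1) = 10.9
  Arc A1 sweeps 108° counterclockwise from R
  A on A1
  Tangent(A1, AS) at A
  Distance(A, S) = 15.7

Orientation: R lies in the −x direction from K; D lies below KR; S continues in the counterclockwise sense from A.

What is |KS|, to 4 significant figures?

55.86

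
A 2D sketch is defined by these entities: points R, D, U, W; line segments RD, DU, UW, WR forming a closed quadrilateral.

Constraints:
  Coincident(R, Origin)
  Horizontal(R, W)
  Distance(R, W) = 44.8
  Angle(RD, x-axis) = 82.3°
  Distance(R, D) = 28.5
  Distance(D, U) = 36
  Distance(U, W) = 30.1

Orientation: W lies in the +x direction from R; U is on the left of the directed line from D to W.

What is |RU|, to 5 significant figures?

49.640

R is at the origin; RW is horizontal with |RW| = 44.8 and W in +x, so W = (44.8, 0). RD runs at 82.3° with |RD| = 28.5, so D = (3.8186, 28.243). U is determined by |DU| = 36.0 and |UW| = 30.1 together: it lies at the intersection of circle(D, 36.0) and circle(W, 30.1). With |DW| = 49.771, the foot of the radical line on DW is 28.803 from D and the perpendicular offset is √(36.0² − 28.803²) = 21.596. Taking the left-of-DW solution: U = (39.790, 29.680).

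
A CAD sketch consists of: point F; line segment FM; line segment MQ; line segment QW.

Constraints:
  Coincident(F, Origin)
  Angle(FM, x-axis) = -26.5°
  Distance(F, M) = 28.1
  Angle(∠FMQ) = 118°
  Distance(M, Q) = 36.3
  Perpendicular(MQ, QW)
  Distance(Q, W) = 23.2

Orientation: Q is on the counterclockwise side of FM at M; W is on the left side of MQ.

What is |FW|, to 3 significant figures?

49.5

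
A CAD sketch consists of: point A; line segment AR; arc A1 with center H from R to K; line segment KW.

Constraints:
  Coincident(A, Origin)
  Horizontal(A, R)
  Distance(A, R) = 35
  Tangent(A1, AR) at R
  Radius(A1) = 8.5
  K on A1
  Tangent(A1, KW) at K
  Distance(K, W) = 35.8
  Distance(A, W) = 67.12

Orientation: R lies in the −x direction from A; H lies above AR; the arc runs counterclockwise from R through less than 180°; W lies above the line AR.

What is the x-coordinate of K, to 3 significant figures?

-28.9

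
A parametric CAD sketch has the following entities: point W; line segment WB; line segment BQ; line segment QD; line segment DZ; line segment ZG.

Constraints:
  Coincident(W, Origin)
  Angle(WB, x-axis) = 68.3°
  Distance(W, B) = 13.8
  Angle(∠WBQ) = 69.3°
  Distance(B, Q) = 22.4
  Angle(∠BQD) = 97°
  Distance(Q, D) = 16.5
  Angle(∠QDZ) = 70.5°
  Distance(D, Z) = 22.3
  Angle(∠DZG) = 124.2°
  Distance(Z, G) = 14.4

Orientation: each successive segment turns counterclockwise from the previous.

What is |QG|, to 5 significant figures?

25.152

W is at the origin; WB runs at 68.3° with length 13.8, so B = (5.1025, 12.822). ∠WBQ = 69.3° gives BQ at 179.00° from the x-axis; with |BQ| = 22.4, Q = (-17.294, 13.213). ∠BQD = 97.0° gives QD at -98.000° from the x-axis; with |QD| = 16.5, D = (-19.590, -3.1265). ∠QDZ = 70.5° gives DZ at 11.500° from the x-axis; with |DZ| = 22.3, Z = (2.2619, 1.3194). ∠DZG = 124.2° gives ZG at 67.300° from the x-axis; with |ZG| = 14.4, G = (7.8189, 14.604). Then |QG| = |G − Q| = 25.152.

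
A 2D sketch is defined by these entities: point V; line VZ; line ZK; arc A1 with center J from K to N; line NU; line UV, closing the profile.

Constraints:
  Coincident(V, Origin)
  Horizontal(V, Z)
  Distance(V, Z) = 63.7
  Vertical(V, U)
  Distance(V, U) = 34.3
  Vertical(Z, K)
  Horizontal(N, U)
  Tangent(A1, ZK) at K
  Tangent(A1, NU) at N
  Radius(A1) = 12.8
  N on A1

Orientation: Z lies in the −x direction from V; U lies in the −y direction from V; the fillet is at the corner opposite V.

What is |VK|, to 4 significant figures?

67.23

The virtual corner opposite V is at (-63.70, -34.30). Since A1 is tangent to ZK there, JK ⟂ ZK and since A1 is tangent to NU there, JN ⟂ NU, with radius 12.8, so the center J sits 12.8 in from both sides at J = (-50.90, -21.50). That places the tangent points at K = (-63.70, -21.50) on ZK and N = (-50.90, -34.30) on NU. Then |VK| = |K − V| = 67.23.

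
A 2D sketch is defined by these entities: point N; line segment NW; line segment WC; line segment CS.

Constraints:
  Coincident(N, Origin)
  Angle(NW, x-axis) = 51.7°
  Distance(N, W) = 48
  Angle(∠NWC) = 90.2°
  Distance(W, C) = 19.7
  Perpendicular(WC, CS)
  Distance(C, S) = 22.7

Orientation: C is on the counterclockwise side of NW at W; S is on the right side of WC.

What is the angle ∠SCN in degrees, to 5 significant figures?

157.51°

∠NWC = 90.2°, so WC runs at 51.7° + (180° − 90.2°) = 141.50° from the x-axis; with |WC| = 19.7, C = W + 19.7·(cos 141.50°, sin 141.50°) = (14.332, 49.933). WC is perpendicular to CS; with |CS| = 22.7 on the right of WC, S = C + 22.7·(0.62251, 0.78261) = (28.463, 67.698). Then cos ∠SCN = CS·CN / (|CS||CN|), giving 157.51°.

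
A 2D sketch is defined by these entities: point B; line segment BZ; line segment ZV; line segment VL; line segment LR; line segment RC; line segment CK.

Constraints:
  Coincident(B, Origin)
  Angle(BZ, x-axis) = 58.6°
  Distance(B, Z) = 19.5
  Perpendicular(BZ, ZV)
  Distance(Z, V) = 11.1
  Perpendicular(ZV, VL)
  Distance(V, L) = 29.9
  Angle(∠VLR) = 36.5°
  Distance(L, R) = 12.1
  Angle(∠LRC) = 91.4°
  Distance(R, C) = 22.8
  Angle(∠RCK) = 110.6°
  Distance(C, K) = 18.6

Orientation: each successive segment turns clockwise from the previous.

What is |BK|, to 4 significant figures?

37.93

B is at the origin; BZ runs at 58.6° with length 19.5, so Z = (10.16, 16.64). BZ is perpendicular to ZV, so ZV runs at -31.40°; with |ZV| = 11.1, V = (19.63, 10.86). The perpendicularity gives VL at right angles to ZV, so VL runs at -121.4°; with |VL| = 29.9, L = (4.056, -14.66). ∠VLR = 36.5° gives LR at 95.10° from the x-axis; with |LR| = 12.1, R = (2.980, -2.608). ∠LRC = 91.4° gives RC at 6.500° from the x-axis; with |RC| = 22.8, C = (25.63, -0.02701). ∠RCK = 110.6° gives CK at -62.90° from the x-axis; with |CK| = 18.6, K = (34.11, -16.58). Then |BK| = |K − B| = 37.93.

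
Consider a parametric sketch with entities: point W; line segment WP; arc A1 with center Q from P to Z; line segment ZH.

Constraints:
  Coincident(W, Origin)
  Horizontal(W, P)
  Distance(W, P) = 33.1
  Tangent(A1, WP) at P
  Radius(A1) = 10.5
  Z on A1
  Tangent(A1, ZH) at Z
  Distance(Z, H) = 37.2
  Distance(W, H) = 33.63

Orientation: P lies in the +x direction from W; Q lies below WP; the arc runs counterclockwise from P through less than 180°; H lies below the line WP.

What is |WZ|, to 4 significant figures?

25.12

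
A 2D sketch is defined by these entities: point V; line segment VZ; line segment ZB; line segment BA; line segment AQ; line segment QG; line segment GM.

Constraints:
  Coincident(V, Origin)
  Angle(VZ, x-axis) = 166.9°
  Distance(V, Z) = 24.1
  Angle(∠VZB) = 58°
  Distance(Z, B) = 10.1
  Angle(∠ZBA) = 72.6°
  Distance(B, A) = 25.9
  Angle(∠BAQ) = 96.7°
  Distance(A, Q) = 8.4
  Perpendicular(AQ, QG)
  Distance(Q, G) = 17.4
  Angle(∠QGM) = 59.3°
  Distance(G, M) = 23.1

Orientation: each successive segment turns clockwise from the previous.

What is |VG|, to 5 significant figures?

21.099

V is at the origin; VZ runs at 166.9° with length 24.1, so Z = (-23.473, 5.4623). ∠VZB = 58.0° gives ZB at 44.900° from the x-axis; with |ZB| = 10.1, B = (-16.319, 12.592). ∠ZBA = 72.6° gives BA at -62.500° from the x-axis; with |BA| = 25.9, A = (-4.3593, -10.382). ∠BAQ = 96.7° gives AQ at -145.80° from the x-axis; with |AQ| = 8.4, Q = (-11.307, -15.103). The perpendicularity gives QG at right angles to AQ, so QG runs at 124.20°; with |QG| = 17.4, G = (-21.087, -0.71228). Then |VG| = |G − V| = 21.099.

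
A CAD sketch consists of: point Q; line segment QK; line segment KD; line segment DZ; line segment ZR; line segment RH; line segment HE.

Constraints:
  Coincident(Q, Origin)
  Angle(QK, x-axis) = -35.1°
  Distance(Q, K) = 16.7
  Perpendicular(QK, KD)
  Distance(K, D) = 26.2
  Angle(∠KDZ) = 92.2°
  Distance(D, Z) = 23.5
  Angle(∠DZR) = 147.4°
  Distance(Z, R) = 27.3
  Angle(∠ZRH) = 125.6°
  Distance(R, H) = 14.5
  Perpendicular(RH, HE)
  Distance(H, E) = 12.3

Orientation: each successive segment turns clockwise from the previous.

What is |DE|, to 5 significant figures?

45.969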